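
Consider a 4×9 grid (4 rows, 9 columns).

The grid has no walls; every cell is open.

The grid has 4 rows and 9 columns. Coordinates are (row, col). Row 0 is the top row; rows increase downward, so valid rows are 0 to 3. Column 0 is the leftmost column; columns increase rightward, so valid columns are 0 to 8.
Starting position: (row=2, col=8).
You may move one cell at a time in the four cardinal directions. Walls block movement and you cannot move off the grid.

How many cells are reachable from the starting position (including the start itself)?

Answer: Reachable cells: 36

Derivation:
BFS flood-fill from (row=2, col=8):
  Distance 0: (row=2, col=8)
  Distance 1: (row=1, col=8), (row=2, col=7), (row=3, col=8)
  Distance 2: (row=0, col=8), (row=1, col=7), (row=2, col=6), (row=3, col=7)
  Distance 3: (row=0, col=7), (row=1, col=6), (row=2, col=5), (row=3, col=6)
  Distance 4: (row=0, col=6), (row=1, col=5), (row=2, col=4), (row=3, col=5)
  Distance 5: (row=0, col=5), (row=1, col=4), (row=2, col=3), (row=3, col=4)
  Distance 6: (row=0, col=4), (row=1, col=3), (row=2, col=2), (row=3, col=3)
  Distance 7: (row=0, col=3), (row=1, col=2), (row=2, col=1), (row=3, col=2)
  Distance 8: (row=0, col=2), (row=1, col=1), (row=2, col=0), (row=3, col=1)
  Distance 9: (row=0, col=1), (row=1, col=0), (row=3, col=0)
  Distance 10: (row=0, col=0)
Total reachable: 36 (grid has 36 open cells total)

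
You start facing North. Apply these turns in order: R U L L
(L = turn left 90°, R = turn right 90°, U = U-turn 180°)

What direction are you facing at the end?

Start: North
  R (right (90° clockwise)) -> East
  U (U-turn (180°)) -> West
  L (left (90° counter-clockwise)) -> South
  L (left (90° counter-clockwise)) -> East
Final: East

Answer: Final heading: East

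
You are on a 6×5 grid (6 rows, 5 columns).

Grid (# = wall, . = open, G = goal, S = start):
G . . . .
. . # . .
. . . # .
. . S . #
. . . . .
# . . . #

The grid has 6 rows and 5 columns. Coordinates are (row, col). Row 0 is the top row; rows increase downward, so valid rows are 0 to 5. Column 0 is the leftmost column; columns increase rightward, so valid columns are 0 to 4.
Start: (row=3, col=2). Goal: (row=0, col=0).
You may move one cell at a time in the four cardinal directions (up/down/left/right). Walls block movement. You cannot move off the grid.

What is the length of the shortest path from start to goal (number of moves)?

BFS from (row=3, col=2) until reaching (row=0, col=0):
  Distance 0: (row=3, col=2)
  Distance 1: (row=2, col=2), (row=3, col=1), (row=3, col=3), (row=4, col=2)
  Distance 2: (row=2, col=1), (row=3, col=0), (row=4, col=1), (row=4, col=3), (row=5, col=2)
  Distance 3: (row=1, col=1), (row=2, col=0), (row=4, col=0), (row=4, col=4), (row=5, col=1), (row=5, col=3)
  Distance 4: (row=0, col=1), (row=1, col=0)
  Distance 5: (row=0, col=0), (row=0, col=2)  <- goal reached here
One shortest path (5 moves): (row=3, col=2) -> (row=3, col=1) -> (row=3, col=0) -> (row=2, col=0) -> (row=1, col=0) -> (row=0, col=0)

Answer: Shortest path length: 5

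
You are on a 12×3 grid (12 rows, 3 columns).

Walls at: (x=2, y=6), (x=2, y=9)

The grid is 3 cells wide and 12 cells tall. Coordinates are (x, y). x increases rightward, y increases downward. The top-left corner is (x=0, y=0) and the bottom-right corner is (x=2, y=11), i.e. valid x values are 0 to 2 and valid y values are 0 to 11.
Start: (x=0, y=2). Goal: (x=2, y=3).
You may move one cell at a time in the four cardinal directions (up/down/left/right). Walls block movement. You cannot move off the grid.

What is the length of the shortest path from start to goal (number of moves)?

BFS from (x=0, y=2) until reaching (x=2, y=3):
  Distance 0: (x=0, y=2)
  Distance 1: (x=0, y=1), (x=1, y=2), (x=0, y=3)
  Distance 2: (x=0, y=0), (x=1, y=1), (x=2, y=2), (x=1, y=3), (x=0, y=4)
  Distance 3: (x=1, y=0), (x=2, y=1), (x=2, y=3), (x=1, y=4), (x=0, y=5)  <- goal reached here
One shortest path (3 moves): (x=0, y=2) -> (x=1, y=2) -> (x=2, y=2) -> (x=2, y=3)

Answer: Shortest path length: 3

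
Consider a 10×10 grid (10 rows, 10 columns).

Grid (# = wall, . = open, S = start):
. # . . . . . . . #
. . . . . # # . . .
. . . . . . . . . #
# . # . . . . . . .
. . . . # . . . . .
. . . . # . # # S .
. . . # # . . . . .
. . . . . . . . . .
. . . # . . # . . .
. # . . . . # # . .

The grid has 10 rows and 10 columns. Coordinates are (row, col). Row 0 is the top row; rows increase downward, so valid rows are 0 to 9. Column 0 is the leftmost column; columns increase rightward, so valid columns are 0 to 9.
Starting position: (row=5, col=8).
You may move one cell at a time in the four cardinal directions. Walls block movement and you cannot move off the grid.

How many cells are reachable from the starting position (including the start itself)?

Answer: Reachable cells: 82

Derivation:
BFS flood-fill from (row=5, col=8):
  Distance 0: (row=5, col=8)
  Distance 1: (row=4, col=8), (row=5, col=9), (row=6, col=8)
  Distance 2: (row=3, col=8), (row=4, col=7), (row=4, col=9), (row=6, col=7), (row=6, col=9), (row=7, col=8)
  Distance 3: (row=2, col=8), (row=3, col=7), (row=3, col=9), (row=4, col=6), (row=6, col=6), (row=7, col=7), (row=7, col=9), (row=8, col=8)
  Distance 4: (row=1, col=8), (row=2, col=7), (row=3, col=6), (row=4, col=5), (row=6, col=5), (row=7, col=6), (row=8, col=7), (row=8, col=9), (row=9, col=8)
  Distance 5: (row=0, col=8), (row=1, col=7), (row=1, col=9), (row=2, col=6), (row=3, col=5), (row=5, col=5), (row=7, col=5), (row=9, col=9)
  Distance 6: (row=0, col=7), (row=2, col=5), (row=3, col=4), (row=7, col=4), (row=8, col=5)
  Distance 7: (row=0, col=6), (row=2, col=4), (row=3, col=3), (row=7, col=3), (row=8, col=4), (row=9, col=5)
  Distance 8: (row=0, col=5), (row=1, col=4), (row=2, col=3), (row=4, col=3), (row=7, col=2), (row=9, col=4)
  Distance 9: (row=0, col=4), (row=1, col=3), (row=2, col=2), (row=4, col=2), (row=5, col=3), (row=6, col=2), (row=7, col=1), (row=8, col=2), (row=9, col=3)
  Distance 10: (row=0, col=3), (row=1, col=2), (row=2, col=1), (row=4, col=1), (row=5, col=2), (row=6, col=1), (row=7, col=0), (row=8, col=1), (row=9, col=2)
  Distance 11: (row=0, col=2), (row=1, col=1), (row=2, col=0), (row=3, col=1), (row=4, col=0), (row=5, col=1), (row=6, col=0), (row=8, col=0)
  Distance 12: (row=1, col=0), (row=5, col=0), (row=9, col=0)
  Distance 13: (row=0, col=0)
Total reachable: 82 (grid has 82 open cells total)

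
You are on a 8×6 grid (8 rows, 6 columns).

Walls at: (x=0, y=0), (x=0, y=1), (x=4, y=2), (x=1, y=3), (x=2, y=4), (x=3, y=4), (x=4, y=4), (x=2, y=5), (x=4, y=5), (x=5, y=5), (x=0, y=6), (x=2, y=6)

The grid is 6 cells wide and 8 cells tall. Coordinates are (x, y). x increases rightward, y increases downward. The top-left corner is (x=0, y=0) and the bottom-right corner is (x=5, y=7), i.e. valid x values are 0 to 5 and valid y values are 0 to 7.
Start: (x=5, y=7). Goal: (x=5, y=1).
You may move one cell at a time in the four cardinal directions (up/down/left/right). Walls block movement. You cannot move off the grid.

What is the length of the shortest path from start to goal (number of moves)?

BFS from (x=5, y=7) until reaching (x=5, y=1):
  Distance 0: (x=5, y=7)
  Distance 1: (x=5, y=6), (x=4, y=7)
  Distance 2: (x=4, y=6), (x=3, y=7)
  Distance 3: (x=3, y=6), (x=2, y=7)
  Distance 4: (x=3, y=5), (x=1, y=7)
  Distance 5: (x=1, y=6), (x=0, y=7)
  Distance 6: (x=1, y=5)
  Distance 7: (x=1, y=4), (x=0, y=5)
  Distance 8: (x=0, y=4)
  Distance 9: (x=0, y=3)
  Distance 10: (x=0, y=2)
  Distance 11: (x=1, y=2)
  Distance 12: (x=1, y=1), (x=2, y=2)
  Distance 13: (x=1, y=0), (x=2, y=1), (x=3, y=2), (x=2, y=3)
  Distance 14: (x=2, y=0), (x=3, y=1), (x=3, y=3)
  Distance 15: (x=3, y=0), (x=4, y=1), (x=4, y=3)
  Distance 16: (x=4, y=0), (x=5, y=1), (x=5, y=3)  <- goal reached here
One shortest path (16 moves): (x=5, y=7) -> (x=4, y=7) -> (x=3, y=7) -> (x=2, y=7) -> (x=1, y=7) -> (x=1, y=6) -> (x=1, y=5) -> (x=0, y=5) -> (x=0, y=4) -> (x=0, y=3) -> (x=0, y=2) -> (x=1, y=2) -> (x=2, y=2) -> (x=3, y=2) -> (x=3, y=1) -> (x=4, y=1) -> (x=5, y=1)

Answer: Shortest path length: 16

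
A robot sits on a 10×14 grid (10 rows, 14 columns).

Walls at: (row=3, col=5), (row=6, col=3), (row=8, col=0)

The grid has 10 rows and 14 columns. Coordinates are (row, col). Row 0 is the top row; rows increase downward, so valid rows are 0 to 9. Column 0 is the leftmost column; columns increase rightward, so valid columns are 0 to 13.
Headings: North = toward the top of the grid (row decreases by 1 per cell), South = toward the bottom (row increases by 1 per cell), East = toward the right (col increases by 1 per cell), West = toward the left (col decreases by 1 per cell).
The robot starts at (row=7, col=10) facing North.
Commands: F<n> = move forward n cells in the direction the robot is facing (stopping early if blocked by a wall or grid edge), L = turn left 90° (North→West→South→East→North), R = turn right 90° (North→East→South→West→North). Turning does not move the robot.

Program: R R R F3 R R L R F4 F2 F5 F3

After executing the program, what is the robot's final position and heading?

Start: (row=7, col=10), facing North
  R: turn right, now facing East
  R: turn right, now facing South
  R: turn right, now facing West
  F3: move forward 3, now at (row=7, col=7)
  R: turn right, now facing North
  R: turn right, now facing East
  L: turn left, now facing North
  R: turn right, now facing East
  F4: move forward 4, now at (row=7, col=11)
  F2: move forward 2, now at (row=7, col=13)
  F5: move forward 0/5 (blocked), now at (row=7, col=13)
  F3: move forward 0/3 (blocked), now at (row=7, col=13)
Final: (row=7, col=13), facing East

Answer: Final position: (row=7, col=13), facing East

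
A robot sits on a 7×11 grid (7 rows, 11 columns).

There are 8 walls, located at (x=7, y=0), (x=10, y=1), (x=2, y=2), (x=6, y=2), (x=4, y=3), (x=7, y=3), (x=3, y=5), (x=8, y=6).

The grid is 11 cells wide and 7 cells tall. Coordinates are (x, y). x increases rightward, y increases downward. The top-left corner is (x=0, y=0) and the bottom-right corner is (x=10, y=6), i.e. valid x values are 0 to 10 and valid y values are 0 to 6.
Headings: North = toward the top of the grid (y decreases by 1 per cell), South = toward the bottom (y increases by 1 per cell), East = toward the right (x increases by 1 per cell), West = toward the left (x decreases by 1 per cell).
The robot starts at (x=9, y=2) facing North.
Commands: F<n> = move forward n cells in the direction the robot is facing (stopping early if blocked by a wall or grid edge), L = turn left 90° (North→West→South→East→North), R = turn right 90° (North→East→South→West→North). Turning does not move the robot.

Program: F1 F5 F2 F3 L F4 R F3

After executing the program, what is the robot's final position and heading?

Start: (x=9, y=2), facing North
  F1: move forward 1, now at (x=9, y=1)
  F5: move forward 1/5 (blocked), now at (x=9, y=0)
  F2: move forward 0/2 (blocked), now at (x=9, y=0)
  F3: move forward 0/3 (blocked), now at (x=9, y=0)
  L: turn left, now facing West
  F4: move forward 1/4 (blocked), now at (x=8, y=0)
  R: turn right, now facing North
  F3: move forward 0/3 (blocked), now at (x=8, y=0)
Final: (x=8, y=0), facing North

Answer: Final position: (x=8, y=0), facing North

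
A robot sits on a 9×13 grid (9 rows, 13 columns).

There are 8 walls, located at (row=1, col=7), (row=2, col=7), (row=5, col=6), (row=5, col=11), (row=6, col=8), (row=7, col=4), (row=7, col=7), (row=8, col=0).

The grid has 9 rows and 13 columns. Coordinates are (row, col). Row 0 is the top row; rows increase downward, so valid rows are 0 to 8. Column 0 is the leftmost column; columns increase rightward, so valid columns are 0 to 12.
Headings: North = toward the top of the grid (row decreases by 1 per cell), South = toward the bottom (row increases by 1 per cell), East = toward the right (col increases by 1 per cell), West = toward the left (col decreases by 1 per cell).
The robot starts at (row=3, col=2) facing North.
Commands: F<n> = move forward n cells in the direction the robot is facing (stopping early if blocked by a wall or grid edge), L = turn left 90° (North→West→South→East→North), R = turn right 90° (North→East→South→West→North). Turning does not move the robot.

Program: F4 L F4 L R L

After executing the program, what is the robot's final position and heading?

Answer: Final position: (row=0, col=0), facing South

Derivation:
Start: (row=3, col=2), facing North
  F4: move forward 3/4 (blocked), now at (row=0, col=2)
  L: turn left, now facing West
  F4: move forward 2/4 (blocked), now at (row=0, col=0)
  L: turn left, now facing South
  R: turn right, now facing West
  L: turn left, now facing South
Final: (row=0, col=0), facing South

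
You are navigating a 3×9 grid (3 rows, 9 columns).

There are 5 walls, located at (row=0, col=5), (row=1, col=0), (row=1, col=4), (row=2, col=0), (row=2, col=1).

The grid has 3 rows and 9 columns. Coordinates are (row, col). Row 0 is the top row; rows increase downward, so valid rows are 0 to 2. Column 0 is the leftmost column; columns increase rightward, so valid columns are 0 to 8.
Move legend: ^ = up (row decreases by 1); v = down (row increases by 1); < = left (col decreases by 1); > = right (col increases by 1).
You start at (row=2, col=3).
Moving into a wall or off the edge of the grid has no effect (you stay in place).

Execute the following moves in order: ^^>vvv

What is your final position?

Answer: Final position: (row=0, col=4)

Derivation:
Start: (row=2, col=3)
  ^ (up): (row=2, col=3) -> (row=1, col=3)
  ^ (up): (row=1, col=3) -> (row=0, col=3)
  > (right): (row=0, col=3) -> (row=0, col=4)
  [×3]v (down): blocked, stay at (row=0, col=4)
Final: (row=0, col=4)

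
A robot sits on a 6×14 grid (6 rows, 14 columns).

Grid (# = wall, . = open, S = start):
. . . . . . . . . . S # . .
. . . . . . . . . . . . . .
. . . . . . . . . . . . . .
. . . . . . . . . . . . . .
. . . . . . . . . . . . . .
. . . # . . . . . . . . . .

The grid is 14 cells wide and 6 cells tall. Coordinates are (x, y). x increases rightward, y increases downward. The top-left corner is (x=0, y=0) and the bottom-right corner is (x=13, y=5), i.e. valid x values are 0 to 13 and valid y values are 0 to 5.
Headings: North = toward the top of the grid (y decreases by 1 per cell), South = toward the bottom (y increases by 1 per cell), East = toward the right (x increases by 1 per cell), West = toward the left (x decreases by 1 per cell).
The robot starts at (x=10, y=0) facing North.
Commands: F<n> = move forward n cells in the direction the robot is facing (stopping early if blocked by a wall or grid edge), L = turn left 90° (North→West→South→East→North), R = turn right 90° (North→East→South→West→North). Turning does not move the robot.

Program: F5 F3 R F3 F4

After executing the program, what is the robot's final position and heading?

Answer: Final position: (x=10, y=0), facing East

Derivation:
Start: (x=10, y=0), facing North
  F5: move forward 0/5 (blocked), now at (x=10, y=0)
  F3: move forward 0/3 (blocked), now at (x=10, y=0)
  R: turn right, now facing East
  F3: move forward 0/3 (blocked), now at (x=10, y=0)
  F4: move forward 0/4 (blocked), now at (x=10, y=0)
Final: (x=10, y=0), facing East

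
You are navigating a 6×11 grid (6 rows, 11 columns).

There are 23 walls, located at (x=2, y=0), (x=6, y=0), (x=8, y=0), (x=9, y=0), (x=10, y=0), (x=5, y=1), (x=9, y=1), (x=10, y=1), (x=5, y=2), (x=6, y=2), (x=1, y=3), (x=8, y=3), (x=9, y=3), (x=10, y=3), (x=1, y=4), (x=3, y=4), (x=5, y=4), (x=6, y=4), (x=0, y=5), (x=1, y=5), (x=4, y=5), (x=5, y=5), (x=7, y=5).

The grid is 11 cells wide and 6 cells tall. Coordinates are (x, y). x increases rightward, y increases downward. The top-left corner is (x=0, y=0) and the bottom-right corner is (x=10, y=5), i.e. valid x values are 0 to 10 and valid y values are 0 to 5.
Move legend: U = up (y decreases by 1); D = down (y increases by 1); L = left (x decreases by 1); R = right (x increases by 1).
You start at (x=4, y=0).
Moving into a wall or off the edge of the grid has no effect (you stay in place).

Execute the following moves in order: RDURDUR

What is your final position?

Start: (x=4, y=0)
  R (right): (x=4, y=0) -> (x=5, y=0)
  D (down): blocked, stay at (x=5, y=0)
  U (up): blocked, stay at (x=5, y=0)
  R (right): blocked, stay at (x=5, y=0)
  D (down): blocked, stay at (x=5, y=0)
  U (up): blocked, stay at (x=5, y=0)
  R (right): blocked, stay at (x=5, y=0)
Final: (x=5, y=0)

Answer: Final position: (x=5, y=0)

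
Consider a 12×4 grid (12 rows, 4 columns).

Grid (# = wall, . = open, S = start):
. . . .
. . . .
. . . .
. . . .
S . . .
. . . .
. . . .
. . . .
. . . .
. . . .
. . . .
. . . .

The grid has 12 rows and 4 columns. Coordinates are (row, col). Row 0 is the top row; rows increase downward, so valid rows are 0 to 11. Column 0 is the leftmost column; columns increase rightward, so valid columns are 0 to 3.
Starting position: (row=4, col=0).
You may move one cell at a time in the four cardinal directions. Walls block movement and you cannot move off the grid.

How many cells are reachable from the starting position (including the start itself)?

BFS flood-fill from (row=4, col=0):
  Distance 0: (row=4, col=0)
  Distance 1: (row=3, col=0), (row=4, col=1), (row=5, col=0)
  Distance 2: (row=2, col=0), (row=3, col=1), (row=4, col=2), (row=5, col=1), (row=6, col=0)
  Distance 3: (row=1, col=0), (row=2, col=1), (row=3, col=2), (row=4, col=3), (row=5, col=2), (row=6, col=1), (row=7, col=0)
  Distance 4: (row=0, col=0), (row=1, col=1), (row=2, col=2), (row=3, col=3), (row=5, col=3), (row=6, col=2), (row=7, col=1), (row=8, col=0)
  Distance 5: (row=0, col=1), (row=1, col=2), (row=2, col=3), (row=6, col=3), (row=7, col=2), (row=8, col=1), (row=9, col=0)
  Distance 6: (row=0, col=2), (row=1, col=3), (row=7, col=3), (row=8, col=2), (row=9, col=1), (row=10, col=0)
  Distance 7: (row=0, col=3), (row=8, col=3), (row=9, col=2), (row=10, col=1), (row=11, col=0)
  Distance 8: (row=9, col=3), (row=10, col=2), (row=11, col=1)
  Distance 9: (row=10, col=3), (row=11, col=2)
  Distance 10: (row=11, col=3)
Total reachable: 48 (grid has 48 open cells total)

Answer: Reachable cells: 48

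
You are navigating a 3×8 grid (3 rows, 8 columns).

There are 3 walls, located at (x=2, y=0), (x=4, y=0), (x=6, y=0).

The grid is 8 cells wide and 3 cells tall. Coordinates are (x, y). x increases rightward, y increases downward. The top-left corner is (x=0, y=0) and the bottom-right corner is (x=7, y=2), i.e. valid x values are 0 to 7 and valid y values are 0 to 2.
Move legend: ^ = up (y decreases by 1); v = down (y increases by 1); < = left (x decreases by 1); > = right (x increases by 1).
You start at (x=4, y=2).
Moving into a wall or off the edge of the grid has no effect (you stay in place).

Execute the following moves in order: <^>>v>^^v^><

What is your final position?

Start: (x=4, y=2)
  < (left): (x=4, y=2) -> (x=3, y=2)
  ^ (up): (x=3, y=2) -> (x=3, y=1)
  > (right): (x=3, y=1) -> (x=4, y=1)
  > (right): (x=4, y=1) -> (x=5, y=1)
  v (down): (x=5, y=1) -> (x=5, y=2)
  > (right): (x=5, y=2) -> (x=6, y=2)
  ^ (up): (x=6, y=2) -> (x=6, y=1)
  ^ (up): blocked, stay at (x=6, y=1)
  v (down): (x=6, y=1) -> (x=6, y=2)
  ^ (up): (x=6, y=2) -> (x=6, y=1)
  > (right): (x=6, y=1) -> (x=7, y=1)
  < (left): (x=7, y=1) -> (x=6, y=1)
Final: (x=6, y=1)

Answer: Final position: (x=6, y=1)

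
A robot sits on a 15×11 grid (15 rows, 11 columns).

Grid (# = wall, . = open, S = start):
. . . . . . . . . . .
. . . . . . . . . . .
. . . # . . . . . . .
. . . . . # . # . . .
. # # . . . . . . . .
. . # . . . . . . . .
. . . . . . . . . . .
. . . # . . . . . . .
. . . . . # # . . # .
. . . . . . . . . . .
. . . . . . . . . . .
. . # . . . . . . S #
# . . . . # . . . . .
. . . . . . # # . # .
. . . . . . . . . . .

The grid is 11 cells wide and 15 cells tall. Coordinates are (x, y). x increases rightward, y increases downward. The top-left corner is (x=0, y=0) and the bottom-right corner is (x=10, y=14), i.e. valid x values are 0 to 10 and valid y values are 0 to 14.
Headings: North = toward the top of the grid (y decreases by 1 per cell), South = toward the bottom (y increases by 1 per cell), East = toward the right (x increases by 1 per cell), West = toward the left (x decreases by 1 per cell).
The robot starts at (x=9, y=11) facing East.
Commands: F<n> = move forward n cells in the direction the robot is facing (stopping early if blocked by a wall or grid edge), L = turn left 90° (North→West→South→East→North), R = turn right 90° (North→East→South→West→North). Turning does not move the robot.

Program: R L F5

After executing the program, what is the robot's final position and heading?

Answer: Final position: (x=9, y=11), facing East

Derivation:
Start: (x=9, y=11), facing East
  R: turn right, now facing South
  L: turn left, now facing East
  F5: move forward 0/5 (blocked), now at (x=9, y=11)
Final: (x=9, y=11), facing East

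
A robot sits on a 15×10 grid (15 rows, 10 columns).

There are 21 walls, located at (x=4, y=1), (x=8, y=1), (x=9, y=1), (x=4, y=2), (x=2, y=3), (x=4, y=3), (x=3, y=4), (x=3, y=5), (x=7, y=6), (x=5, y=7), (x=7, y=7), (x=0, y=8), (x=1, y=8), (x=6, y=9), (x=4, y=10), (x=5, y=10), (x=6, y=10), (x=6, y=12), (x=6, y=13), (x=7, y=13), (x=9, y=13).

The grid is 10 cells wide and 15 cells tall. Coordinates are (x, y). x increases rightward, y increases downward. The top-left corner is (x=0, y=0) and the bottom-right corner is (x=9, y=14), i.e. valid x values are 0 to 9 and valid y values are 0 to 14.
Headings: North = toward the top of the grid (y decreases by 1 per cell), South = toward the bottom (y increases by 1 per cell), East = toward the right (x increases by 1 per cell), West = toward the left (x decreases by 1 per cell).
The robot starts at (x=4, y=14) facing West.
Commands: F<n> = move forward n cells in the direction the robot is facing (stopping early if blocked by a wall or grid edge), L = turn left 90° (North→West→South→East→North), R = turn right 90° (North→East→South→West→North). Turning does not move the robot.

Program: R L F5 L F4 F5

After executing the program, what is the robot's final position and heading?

Start: (x=4, y=14), facing West
  R: turn right, now facing North
  L: turn left, now facing West
  F5: move forward 4/5 (blocked), now at (x=0, y=14)
  L: turn left, now facing South
  F4: move forward 0/4 (blocked), now at (x=0, y=14)
  F5: move forward 0/5 (blocked), now at (x=0, y=14)
Final: (x=0, y=14), facing South

Answer: Final position: (x=0, y=14), facing South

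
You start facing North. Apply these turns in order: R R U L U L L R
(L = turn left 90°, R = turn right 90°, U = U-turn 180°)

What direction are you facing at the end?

Start: North
  R (right (90° clockwise)) -> East
  R (right (90° clockwise)) -> South
  U (U-turn (180°)) -> North
  L (left (90° counter-clockwise)) -> West
  U (U-turn (180°)) -> East
  L (left (90° counter-clockwise)) -> North
  L (left (90° counter-clockwise)) -> West
  R (right (90° clockwise)) -> North
Final: North

Answer: Final heading: North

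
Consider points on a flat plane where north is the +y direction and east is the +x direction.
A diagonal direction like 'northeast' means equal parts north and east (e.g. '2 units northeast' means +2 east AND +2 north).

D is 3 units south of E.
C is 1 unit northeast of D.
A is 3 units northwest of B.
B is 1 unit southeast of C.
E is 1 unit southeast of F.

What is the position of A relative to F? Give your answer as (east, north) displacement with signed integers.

Place F at the origin (east=0, north=0).
  E is 1 unit southeast of F: delta (east=+1, north=-1); E at (east=1, north=-1).
  D is 3 units south of E: delta (east=+0, north=-3); D at (east=1, north=-4).
  C is 1 unit northeast of D: delta (east=+1, north=+1); C at (east=2, north=-3).
  B is 1 unit southeast of C: delta (east=+1, north=-1); B at (east=3, north=-4).
  A is 3 units northwest of B: delta (east=-3, north=+3); A at (east=0, north=-1).
Therefore A relative to F: (east=0, north=-1).

Answer: A is at (east=0, north=-1) relative to F.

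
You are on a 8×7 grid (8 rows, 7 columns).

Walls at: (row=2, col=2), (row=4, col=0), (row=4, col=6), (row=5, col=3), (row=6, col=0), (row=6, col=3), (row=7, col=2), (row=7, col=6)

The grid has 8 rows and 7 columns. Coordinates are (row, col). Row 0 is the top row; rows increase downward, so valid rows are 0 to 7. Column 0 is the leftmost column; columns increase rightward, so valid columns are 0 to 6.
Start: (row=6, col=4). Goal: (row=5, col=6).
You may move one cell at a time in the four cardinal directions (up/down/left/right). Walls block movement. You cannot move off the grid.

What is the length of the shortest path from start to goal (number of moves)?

BFS from (row=6, col=4) until reaching (row=5, col=6):
  Distance 0: (row=6, col=4)
  Distance 1: (row=5, col=4), (row=6, col=5), (row=7, col=4)
  Distance 2: (row=4, col=4), (row=5, col=5), (row=6, col=6), (row=7, col=3), (row=7, col=5)
  Distance 3: (row=3, col=4), (row=4, col=3), (row=4, col=5), (row=5, col=6)  <- goal reached here
One shortest path (3 moves): (row=6, col=4) -> (row=6, col=5) -> (row=6, col=6) -> (row=5, col=6)

Answer: Shortest path length: 3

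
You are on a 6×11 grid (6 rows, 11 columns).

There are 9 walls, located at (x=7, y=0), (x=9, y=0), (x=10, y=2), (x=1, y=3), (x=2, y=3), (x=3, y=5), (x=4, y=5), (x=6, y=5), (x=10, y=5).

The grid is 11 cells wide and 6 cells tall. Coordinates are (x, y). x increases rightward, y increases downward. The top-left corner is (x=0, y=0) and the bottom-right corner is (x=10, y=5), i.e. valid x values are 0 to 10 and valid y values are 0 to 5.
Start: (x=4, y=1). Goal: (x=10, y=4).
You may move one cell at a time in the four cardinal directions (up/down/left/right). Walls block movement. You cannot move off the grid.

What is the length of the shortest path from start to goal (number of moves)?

BFS from (x=4, y=1) until reaching (x=10, y=4):
  Distance 0: (x=4, y=1)
  Distance 1: (x=4, y=0), (x=3, y=1), (x=5, y=1), (x=4, y=2)
  Distance 2: (x=3, y=0), (x=5, y=0), (x=2, y=1), (x=6, y=1), (x=3, y=2), (x=5, y=2), (x=4, y=3)
  Distance 3: (x=2, y=0), (x=6, y=0), (x=1, y=1), (x=7, y=1), (x=2, y=2), (x=6, y=2), (x=3, y=3), (x=5, y=3), (x=4, y=4)
  Distance 4: (x=1, y=0), (x=0, y=1), (x=8, y=1), (x=1, y=2), (x=7, y=2), (x=6, y=3), (x=3, y=4), (x=5, y=4)
  Distance 5: (x=0, y=0), (x=8, y=0), (x=9, y=1), (x=0, y=2), (x=8, y=2), (x=7, y=3), (x=2, y=4), (x=6, y=4), (x=5, y=5)
  Distance 6: (x=10, y=1), (x=9, y=2), (x=0, y=3), (x=8, y=3), (x=1, y=4), (x=7, y=4), (x=2, y=5)
  Distance 7: (x=10, y=0), (x=9, y=3), (x=0, y=4), (x=8, y=4), (x=1, y=5), (x=7, y=5)
  Distance 8: (x=10, y=3), (x=9, y=4), (x=0, y=5), (x=8, y=5)
  Distance 9: (x=10, y=4), (x=9, y=5)  <- goal reached here
One shortest path (9 moves): (x=4, y=1) -> (x=5, y=1) -> (x=6, y=1) -> (x=7, y=1) -> (x=8, y=1) -> (x=9, y=1) -> (x=9, y=2) -> (x=9, y=3) -> (x=10, y=3) -> (x=10, y=4)

Answer: Shortest path length: 9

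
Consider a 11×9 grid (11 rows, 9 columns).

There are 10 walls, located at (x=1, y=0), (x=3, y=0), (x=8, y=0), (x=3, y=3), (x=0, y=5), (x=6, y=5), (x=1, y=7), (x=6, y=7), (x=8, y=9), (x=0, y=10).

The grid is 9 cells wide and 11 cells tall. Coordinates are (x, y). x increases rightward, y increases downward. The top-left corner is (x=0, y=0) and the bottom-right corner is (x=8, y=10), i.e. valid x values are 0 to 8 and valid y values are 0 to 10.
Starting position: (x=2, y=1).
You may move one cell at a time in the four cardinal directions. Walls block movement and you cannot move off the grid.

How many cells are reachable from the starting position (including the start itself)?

Answer: Reachable cells: 89

Derivation:
BFS flood-fill from (x=2, y=1):
  Distance 0: (x=2, y=1)
  Distance 1: (x=2, y=0), (x=1, y=1), (x=3, y=1), (x=2, y=2)
  Distance 2: (x=0, y=1), (x=4, y=1), (x=1, y=2), (x=3, y=2), (x=2, y=3)
  Distance 3: (x=0, y=0), (x=4, y=0), (x=5, y=1), (x=0, y=2), (x=4, y=2), (x=1, y=3), (x=2, y=4)
  Distance 4: (x=5, y=0), (x=6, y=1), (x=5, y=2), (x=0, y=3), (x=4, y=3), (x=1, y=4), (x=3, y=4), (x=2, y=5)
  Distance 5: (x=6, y=0), (x=7, y=1), (x=6, y=2), (x=5, y=3), (x=0, y=4), (x=4, y=4), (x=1, y=5), (x=3, y=5), (x=2, y=6)
  Distance 6: (x=7, y=0), (x=8, y=1), (x=7, y=2), (x=6, y=3), (x=5, y=4), (x=4, y=5), (x=1, y=6), (x=3, y=6), (x=2, y=7)
  Distance 7: (x=8, y=2), (x=7, y=3), (x=6, y=4), (x=5, y=5), (x=0, y=6), (x=4, y=6), (x=3, y=7), (x=2, y=8)
  Distance 8: (x=8, y=3), (x=7, y=4), (x=5, y=6), (x=0, y=7), (x=4, y=7), (x=1, y=8), (x=3, y=8), (x=2, y=9)
  Distance 9: (x=8, y=4), (x=7, y=5), (x=6, y=6), (x=5, y=7), (x=0, y=8), (x=4, y=8), (x=1, y=9), (x=3, y=9), (x=2, y=10)
  Distance 10: (x=8, y=5), (x=7, y=6), (x=5, y=8), (x=0, y=9), (x=4, y=9), (x=1, y=10), (x=3, y=10)
  Distance 11: (x=8, y=6), (x=7, y=7), (x=6, y=8), (x=5, y=9), (x=4, y=10)
  Distance 12: (x=8, y=7), (x=7, y=8), (x=6, y=9), (x=5, y=10)
  Distance 13: (x=8, y=8), (x=7, y=9), (x=6, y=10)
  Distance 14: (x=7, y=10)
  Distance 15: (x=8, y=10)
Total reachable: 89 (grid has 89 open cells total)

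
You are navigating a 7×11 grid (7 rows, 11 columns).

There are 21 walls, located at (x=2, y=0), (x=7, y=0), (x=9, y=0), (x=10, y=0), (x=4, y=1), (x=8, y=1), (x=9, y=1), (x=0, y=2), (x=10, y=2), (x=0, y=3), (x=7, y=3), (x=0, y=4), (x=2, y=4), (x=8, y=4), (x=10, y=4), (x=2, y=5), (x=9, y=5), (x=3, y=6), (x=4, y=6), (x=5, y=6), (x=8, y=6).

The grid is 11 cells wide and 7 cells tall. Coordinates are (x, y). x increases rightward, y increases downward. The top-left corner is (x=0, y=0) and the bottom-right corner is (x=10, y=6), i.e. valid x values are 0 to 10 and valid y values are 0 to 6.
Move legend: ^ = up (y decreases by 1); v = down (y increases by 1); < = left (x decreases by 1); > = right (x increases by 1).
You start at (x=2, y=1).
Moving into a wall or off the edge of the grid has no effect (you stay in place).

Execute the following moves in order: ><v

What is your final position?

Answer: Final position: (x=2, y=2)

Derivation:
Start: (x=2, y=1)
  > (right): (x=2, y=1) -> (x=3, y=1)
  < (left): (x=3, y=1) -> (x=2, y=1)
  v (down): (x=2, y=1) -> (x=2, y=2)
Final: (x=2, y=2)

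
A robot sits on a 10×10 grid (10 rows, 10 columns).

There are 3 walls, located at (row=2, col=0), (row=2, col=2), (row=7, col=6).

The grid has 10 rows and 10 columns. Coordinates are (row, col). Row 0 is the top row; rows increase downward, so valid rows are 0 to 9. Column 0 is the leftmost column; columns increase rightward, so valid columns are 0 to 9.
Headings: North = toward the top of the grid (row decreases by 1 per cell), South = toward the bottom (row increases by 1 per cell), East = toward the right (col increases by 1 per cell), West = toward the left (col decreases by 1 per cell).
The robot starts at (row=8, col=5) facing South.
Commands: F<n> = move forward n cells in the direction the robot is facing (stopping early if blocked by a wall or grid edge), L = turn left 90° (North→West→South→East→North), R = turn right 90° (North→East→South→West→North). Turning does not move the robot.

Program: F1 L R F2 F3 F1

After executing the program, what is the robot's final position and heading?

Answer: Final position: (row=9, col=5), facing South

Derivation:
Start: (row=8, col=5), facing South
  F1: move forward 1, now at (row=9, col=5)
  L: turn left, now facing East
  R: turn right, now facing South
  F2: move forward 0/2 (blocked), now at (row=9, col=5)
  F3: move forward 0/3 (blocked), now at (row=9, col=5)
  F1: move forward 0/1 (blocked), now at (row=9, col=5)
Final: (row=9, col=5), facing South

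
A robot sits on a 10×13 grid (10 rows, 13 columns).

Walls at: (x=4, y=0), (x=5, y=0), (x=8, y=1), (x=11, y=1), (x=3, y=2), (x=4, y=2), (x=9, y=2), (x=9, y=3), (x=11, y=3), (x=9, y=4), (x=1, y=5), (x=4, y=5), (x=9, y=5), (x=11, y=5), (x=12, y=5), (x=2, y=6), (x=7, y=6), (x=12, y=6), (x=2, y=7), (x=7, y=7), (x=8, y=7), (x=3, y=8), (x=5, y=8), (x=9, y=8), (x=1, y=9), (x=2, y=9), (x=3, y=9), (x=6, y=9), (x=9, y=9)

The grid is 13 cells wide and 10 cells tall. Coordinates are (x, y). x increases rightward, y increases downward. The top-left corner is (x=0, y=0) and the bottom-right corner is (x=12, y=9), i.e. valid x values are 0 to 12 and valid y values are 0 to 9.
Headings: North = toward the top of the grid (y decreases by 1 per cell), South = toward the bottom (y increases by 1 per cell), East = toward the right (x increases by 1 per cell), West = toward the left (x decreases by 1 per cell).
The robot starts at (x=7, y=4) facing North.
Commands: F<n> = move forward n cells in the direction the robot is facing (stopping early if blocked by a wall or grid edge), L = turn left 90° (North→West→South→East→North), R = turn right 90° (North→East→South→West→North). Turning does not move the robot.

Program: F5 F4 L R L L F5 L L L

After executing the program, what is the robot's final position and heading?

Answer: Final position: (x=7, y=5), facing West

Derivation:
Start: (x=7, y=4), facing North
  F5: move forward 4/5 (blocked), now at (x=7, y=0)
  F4: move forward 0/4 (blocked), now at (x=7, y=0)
  L: turn left, now facing West
  R: turn right, now facing North
  L: turn left, now facing West
  L: turn left, now facing South
  F5: move forward 5, now at (x=7, y=5)
  L: turn left, now facing East
  L: turn left, now facing North
  L: turn left, now facing West
Final: (x=7, y=5), facing West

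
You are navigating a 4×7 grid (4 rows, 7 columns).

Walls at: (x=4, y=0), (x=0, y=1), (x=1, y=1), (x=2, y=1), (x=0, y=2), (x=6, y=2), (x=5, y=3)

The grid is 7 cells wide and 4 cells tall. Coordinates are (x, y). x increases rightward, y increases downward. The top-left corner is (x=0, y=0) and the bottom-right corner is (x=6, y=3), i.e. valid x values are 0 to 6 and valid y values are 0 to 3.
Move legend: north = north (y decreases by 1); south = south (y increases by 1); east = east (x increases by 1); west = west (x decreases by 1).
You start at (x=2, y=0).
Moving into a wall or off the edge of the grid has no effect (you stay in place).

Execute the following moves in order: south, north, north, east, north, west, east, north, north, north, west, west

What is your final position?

Answer: Final position: (x=1, y=0)

Derivation:
Start: (x=2, y=0)
  south (south): blocked, stay at (x=2, y=0)
  north (north): blocked, stay at (x=2, y=0)
  north (north): blocked, stay at (x=2, y=0)
  east (east): (x=2, y=0) -> (x=3, y=0)
  north (north): blocked, stay at (x=3, y=0)
  west (west): (x=3, y=0) -> (x=2, y=0)
  east (east): (x=2, y=0) -> (x=3, y=0)
  [×3]north (north): blocked, stay at (x=3, y=0)
  west (west): (x=3, y=0) -> (x=2, y=0)
  west (west): (x=2, y=0) -> (x=1, y=0)
Final: (x=1, y=0)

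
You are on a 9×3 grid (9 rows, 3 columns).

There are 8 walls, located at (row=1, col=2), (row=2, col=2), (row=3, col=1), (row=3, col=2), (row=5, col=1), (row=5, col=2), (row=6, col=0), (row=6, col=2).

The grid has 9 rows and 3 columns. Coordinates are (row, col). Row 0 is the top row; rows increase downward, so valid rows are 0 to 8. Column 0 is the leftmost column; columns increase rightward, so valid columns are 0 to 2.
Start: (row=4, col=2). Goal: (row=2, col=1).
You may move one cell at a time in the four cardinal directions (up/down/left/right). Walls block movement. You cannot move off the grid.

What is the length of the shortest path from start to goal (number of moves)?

Answer: Shortest path length: 5

Derivation:
BFS from (row=4, col=2) until reaching (row=2, col=1):
  Distance 0: (row=4, col=2)
  Distance 1: (row=4, col=1)
  Distance 2: (row=4, col=0)
  Distance 3: (row=3, col=0), (row=5, col=0)
  Distance 4: (row=2, col=0)
  Distance 5: (row=1, col=0), (row=2, col=1)  <- goal reached here
One shortest path (5 moves): (row=4, col=2) -> (row=4, col=1) -> (row=4, col=0) -> (row=3, col=0) -> (row=2, col=0) -> (row=2, col=1)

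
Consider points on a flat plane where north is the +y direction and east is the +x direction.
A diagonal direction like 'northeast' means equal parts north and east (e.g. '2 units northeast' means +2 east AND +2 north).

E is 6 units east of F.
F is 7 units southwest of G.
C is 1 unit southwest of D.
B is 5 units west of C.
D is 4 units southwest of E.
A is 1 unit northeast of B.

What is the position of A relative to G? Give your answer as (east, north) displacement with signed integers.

Place G at the origin (east=0, north=0).
  F is 7 units southwest of G: delta (east=-7, north=-7); F at (east=-7, north=-7).
  E is 6 units east of F: delta (east=+6, north=+0); E at (east=-1, north=-7).
  D is 4 units southwest of E: delta (east=-4, north=-4); D at (east=-5, north=-11).
  C is 1 unit southwest of D: delta (east=-1, north=-1); C at (east=-6, north=-12).
  B is 5 units west of C: delta (east=-5, north=+0); B at (east=-11, north=-12).
  A is 1 unit northeast of B: delta (east=+1, north=+1); A at (east=-10, north=-11).
Therefore A relative to G: (east=-10, north=-11).

Answer: A is at (east=-10, north=-11) relative to G.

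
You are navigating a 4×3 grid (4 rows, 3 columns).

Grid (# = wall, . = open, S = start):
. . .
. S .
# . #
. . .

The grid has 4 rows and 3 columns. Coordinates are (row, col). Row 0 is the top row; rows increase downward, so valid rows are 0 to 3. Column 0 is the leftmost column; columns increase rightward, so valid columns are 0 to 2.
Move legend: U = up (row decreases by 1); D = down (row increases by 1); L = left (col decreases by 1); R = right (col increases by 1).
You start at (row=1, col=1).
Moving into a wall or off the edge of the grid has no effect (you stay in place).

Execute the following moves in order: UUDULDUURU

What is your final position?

Start: (row=1, col=1)
  U (up): (row=1, col=1) -> (row=0, col=1)
  U (up): blocked, stay at (row=0, col=1)
  D (down): (row=0, col=1) -> (row=1, col=1)
  U (up): (row=1, col=1) -> (row=0, col=1)
  L (left): (row=0, col=1) -> (row=0, col=0)
  D (down): (row=0, col=0) -> (row=1, col=0)
  U (up): (row=1, col=0) -> (row=0, col=0)
  U (up): blocked, stay at (row=0, col=0)
  R (right): (row=0, col=0) -> (row=0, col=1)
  U (up): blocked, stay at (row=0, col=1)
Final: (row=0, col=1)

Answer: Final position: (row=0, col=1)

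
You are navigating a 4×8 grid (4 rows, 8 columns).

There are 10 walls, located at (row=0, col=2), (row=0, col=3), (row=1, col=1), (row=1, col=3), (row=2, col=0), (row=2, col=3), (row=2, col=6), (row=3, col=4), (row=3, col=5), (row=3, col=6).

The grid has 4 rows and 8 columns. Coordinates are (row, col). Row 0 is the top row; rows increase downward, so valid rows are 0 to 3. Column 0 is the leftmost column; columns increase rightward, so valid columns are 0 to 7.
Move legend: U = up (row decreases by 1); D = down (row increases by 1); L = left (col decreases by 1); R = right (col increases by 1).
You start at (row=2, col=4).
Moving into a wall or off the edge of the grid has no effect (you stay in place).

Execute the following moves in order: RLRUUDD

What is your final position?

Start: (row=2, col=4)
  R (right): (row=2, col=4) -> (row=2, col=5)
  L (left): (row=2, col=5) -> (row=2, col=4)
  R (right): (row=2, col=4) -> (row=2, col=5)
  U (up): (row=2, col=5) -> (row=1, col=5)
  U (up): (row=1, col=5) -> (row=0, col=5)
  D (down): (row=0, col=5) -> (row=1, col=5)
  D (down): (row=1, col=5) -> (row=2, col=5)
Final: (row=2, col=5)

Answer: Final position: (row=2, col=5)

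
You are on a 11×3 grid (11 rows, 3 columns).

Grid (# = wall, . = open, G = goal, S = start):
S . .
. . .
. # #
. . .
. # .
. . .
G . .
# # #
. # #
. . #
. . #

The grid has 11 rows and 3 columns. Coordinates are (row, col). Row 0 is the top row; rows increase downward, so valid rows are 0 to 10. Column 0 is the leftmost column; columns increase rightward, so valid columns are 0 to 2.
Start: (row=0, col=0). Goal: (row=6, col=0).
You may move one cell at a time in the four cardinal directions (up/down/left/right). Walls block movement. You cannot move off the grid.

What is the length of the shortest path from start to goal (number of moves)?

BFS from (row=0, col=0) until reaching (row=6, col=0):
  Distance 0: (row=0, col=0)
  Distance 1: (row=0, col=1), (row=1, col=0)
  Distance 2: (row=0, col=2), (row=1, col=1), (row=2, col=0)
  Distance 3: (row=1, col=2), (row=3, col=0)
  Distance 4: (row=3, col=1), (row=4, col=0)
  Distance 5: (row=3, col=2), (row=5, col=0)
  Distance 6: (row=4, col=2), (row=5, col=1), (row=6, col=0)  <- goal reached here
One shortest path (6 moves): (row=0, col=0) -> (row=1, col=0) -> (row=2, col=0) -> (row=3, col=0) -> (row=4, col=0) -> (row=5, col=0) -> (row=6, col=0)

Answer: Shortest path length: 6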